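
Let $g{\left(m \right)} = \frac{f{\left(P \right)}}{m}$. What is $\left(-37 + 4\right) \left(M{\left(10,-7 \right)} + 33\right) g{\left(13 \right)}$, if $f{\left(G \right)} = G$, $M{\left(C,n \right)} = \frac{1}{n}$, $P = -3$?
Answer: $\frac{22770}{91} \approx 250.22$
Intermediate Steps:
$g{\left(m \right)} = - \frac{3}{m}$
$\left(-37 + 4\right) \left(M{\left(10,-7 \right)} + 33\right) g{\left(13 \right)} = \left(-37 + 4\right) \left(\frac{1}{-7} + 33\right) \left(- \frac{3}{13}\right) = - 33 \left(- \frac{1}{7} + 33\right) \left(\left(-3\right) \frac{1}{13}\right) = \left(-33\right) \frac{230}{7} \left(- \frac{3}{13}\right) = \left(- \frac{7590}{7}\right) \left(- \frac{3}{13}\right) = \frac{22770}{91}$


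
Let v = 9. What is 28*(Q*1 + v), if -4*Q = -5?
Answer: 287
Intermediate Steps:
Q = 5/4 (Q = -1/4*(-5) = 5/4 ≈ 1.2500)
28*(Q*1 + v) = 28*((5/4)*1 + 9) = 28*(5/4 + 9) = 28*(41/4) = 287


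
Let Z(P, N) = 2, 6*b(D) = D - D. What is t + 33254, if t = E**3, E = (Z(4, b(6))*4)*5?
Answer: 97254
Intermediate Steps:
b(D) = 0 (b(D) = (D - D)/6 = (1/6)*0 = 0)
E = 40 (E = (2*4)*5 = 8*5 = 40)
t = 64000 (t = 40**3 = 64000)
t + 33254 = 64000 + 33254 = 97254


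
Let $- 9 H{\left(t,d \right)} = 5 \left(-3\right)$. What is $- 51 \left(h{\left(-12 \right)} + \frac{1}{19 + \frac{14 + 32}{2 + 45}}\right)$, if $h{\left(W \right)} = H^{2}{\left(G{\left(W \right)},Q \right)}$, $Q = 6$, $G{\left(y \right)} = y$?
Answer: $- \frac{135422}{939} \approx -144.22$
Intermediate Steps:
$H{\left(t,d \right)} = \frac{5}{3}$ ($H{\left(t,d \right)} = - \frac{5 \left(-3\right)}{9} = \left(- \frac{1}{9}\right) \left(-15\right) = \frac{5}{3}$)
$h{\left(W \right)} = \frac{25}{9}$ ($h{\left(W \right)} = \left(\frac{5}{3}\right)^{2} = \frac{25}{9}$)
$- 51 \left(h{\left(-12 \right)} + \frac{1}{19 + \frac{14 + 32}{2 + 45}}\right) = - 51 \left(\frac{25}{9} + \frac{1}{19 + \frac{14 + 32}{2 + 45}}\right) = - 51 \left(\frac{25}{9} + \frac{1}{19 + \frac{46}{47}}\right) = - 51 \left(\frac{25}{9} + \frac{1}{\frac{939}{47}}\right) = - 51 \left(\frac{25}{9} + \frac{47}{939}\right) = \left(-51\right) \frac{7966}{2817} = - \frac{135422}{939}$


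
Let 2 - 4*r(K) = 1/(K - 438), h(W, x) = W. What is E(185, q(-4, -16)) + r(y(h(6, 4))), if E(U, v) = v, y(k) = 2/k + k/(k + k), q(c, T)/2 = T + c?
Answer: -103607/2623 ≈ -39.499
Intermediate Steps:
q(c, T) = 2*T + 2*c (q(c, T) = 2*(T + c) = 2*T + 2*c)
y(k) = ½ + 2/k (y(k) = 2/k + k/((2*k)) = 2/k + k*(1/(2*k)) = 2/k + ½ = ½ + 2/k)
r(K) = ½ - 1/(4*(-438 + K)) (r(K) = ½ - 1/(4*(K - 438)) = ½ - 1/(4*(-438 + K)))
E(185, q(-4, -16)) + r(y(h(6, 4))) = (2*(-16) + 2*(-4)) + (-877 + 2*((½)*(4 + 6)/6))/(4*(-438 + (½)*(4 + 6)/6)) = (-32 - 8) + (-877 + 2*((½)*(⅙)*10))/(4*(-438 + (½)*(⅙)*10)) = -40 + (-877 + 2*(⅚))/(4*(-438 + ⅚)) = -40 + (-877 + 5/3)/(4*(-2623/6)) = -40 + (¼)*(-6/2623)*(-2626/3) = -40 + 1313/2623 = -103607/2623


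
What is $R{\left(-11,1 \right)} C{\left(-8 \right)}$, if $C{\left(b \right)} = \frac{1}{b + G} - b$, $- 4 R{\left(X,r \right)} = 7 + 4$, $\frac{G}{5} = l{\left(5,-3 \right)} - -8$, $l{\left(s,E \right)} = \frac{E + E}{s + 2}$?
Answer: $- \frac{17149}{776} \approx -22.099$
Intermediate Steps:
$l{\left(s,E \right)} = \frac{2 E}{2 + s}$
$G = \frac{250}{7}$ ($G = 5 \left(2 \left(-3\right) \frac{1}{2 + 5} - -8\right) = 5 \left(2 \left(-3\right) \frac{1}{7} + 8\right) = 5 \left(- \frac{6}{7} + 8\right) = 5 \cdot \frac{50}{7} = \frac{250}{7} \approx 35.714$)
$R{\left(X,r \right)} = - \frac{11}{4}$ ($R{\left(X,r \right)} = - \frac{7 + 4}{4} = \left(- \frac{1}{4}\right) 11 = - \frac{11}{4}$)
$C{\left(b \right)} = \frac{1}{\frac{250}{7} + b} - b$ ($C{\left(b \right)} = \frac{1}{b + \frac{250}{7}} - b = \frac{1}{\frac{250}{7} + b} - b$)
$R{\left(-11,1 \right)} C{\left(-8 \right)} = - \frac{11 \frac{7 - -2000 - 7 \left(-8\right)^{2}}{250 + 7 \left(-8\right)}}{4} = - \frac{11 \frac{7 + 2000 - 448}{250 - 56}}{4} = - \frac{11 \frac{7 + 2000 - 448}{194}}{4} = - \frac{11 \cdot \frac{1}{194} \cdot 1559}{4} = \left(- \frac{11}{4}\right) \frac{1559}{194} = - \frac{17149}{776}$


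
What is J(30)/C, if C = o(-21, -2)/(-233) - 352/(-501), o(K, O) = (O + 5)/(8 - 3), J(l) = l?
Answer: 17509950/408577 ≈ 42.856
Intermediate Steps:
o(K, O) = 1 + O/5 (o(K, O) = (5 + O)/5 = (5 + O)*(⅕) = 1 + O/5)
C = 408577/583665 (C = (1 + (⅕)*(-2))/(-233) - 352/(-501) = (1 - ⅖)*(-1/233) - 352*(-1/501) = (⅗)*(-1/233) + 352/501 = -3/1165 + 352/501 = 408577/583665 ≈ 0.70002)
J(30)/C = 30/(408577/583665) = 30*(583665/408577) = 17509950/408577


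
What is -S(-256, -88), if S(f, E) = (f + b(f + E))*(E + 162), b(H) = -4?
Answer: 19240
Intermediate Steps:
S(f, E) = (-4 + f)*(162 + E) (S(f, E) = (f - 4)*(E + 162) = (-4 + f)*(162 + E))
-S(-256, -88) = -(-648 - 4*(-88) + 162*(-256) - 88*(-256)) = -(-648 + 352 - 41472 + 22528) = -1*(-19240) = 19240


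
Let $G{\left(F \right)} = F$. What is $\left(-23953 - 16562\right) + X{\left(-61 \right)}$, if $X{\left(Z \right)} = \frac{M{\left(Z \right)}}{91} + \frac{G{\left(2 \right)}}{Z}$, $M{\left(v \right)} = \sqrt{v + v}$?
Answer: $- \frac{2471417}{61} + \frac{i \sqrt{122}}{91} \approx -40515.0 + 0.12138 i$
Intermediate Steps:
$M{\left(v \right)} = \sqrt{2} \sqrt{v}$ ($M{\left(v \right)} = \sqrt{2 v} = \sqrt{2} \sqrt{v}$)
$X{\left(Z \right)} = \frac{2}{Z} + \frac{\sqrt{2} \sqrt{Z}}{91}$ ($X{\left(Z \right)} = \frac{\sqrt{2} \sqrt{Z}}{91} + \frac{2}{Z} = \frac{2}{Z} + \frac{\sqrt{2} \sqrt{Z}}{91}$)
$\left(-23953 - 16562\right) + X{\left(-61 \right)} = \left(-23953 - 16562\right) + \frac{182 + \sqrt{2} \left(-61\right)^{\frac{3}{2}}}{91 \left(-61\right)} = -40515 + \frac{1}{91} \left(- \frac{1}{61}\right) \left(182 + \sqrt{2} \left(- 61 i \sqrt{61}\right)\right) = -40515 + \frac{1}{91} \left(- \frac{1}{61}\right) \left(182 - 61 i \sqrt{122}\right) = -40515 - \left(\frac{2}{61} - \frac{i \sqrt{122}}{91}\right) = - \frac{2471417}{61} + \frac{i \sqrt{122}}{91}$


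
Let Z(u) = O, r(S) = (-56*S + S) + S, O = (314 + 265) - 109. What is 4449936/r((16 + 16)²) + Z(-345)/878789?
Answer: -81469350383/1012364928 ≈ -80.474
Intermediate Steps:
O = 470 (O = 579 - 109 = 470)
r(S) = -54*S (r(S) = -55*S + S = -54*S)
Z(u) = 470
4449936/r((16 + 16)²) + Z(-345)/878789 = 4449936/((-54*(16 + 16)²)) + 470/878789 = 4449936/((-54*32²)) + 470*(1/878789) = 4449936/((-54*1024)) + 470/878789 = 4449936/(-55296) + 470/878789 = 4449936*(-1/55296) + 470/878789 = -92707/1152 + 470/878789 = -81469350383/1012364928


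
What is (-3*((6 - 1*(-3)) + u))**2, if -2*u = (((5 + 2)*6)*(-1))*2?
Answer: 23409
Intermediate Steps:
u = 42 (u = -((5 + 2)*6)*(-1)*2/2 = -(7*6)*(-1)*2/2 = -42*(-1)*2/2 = -(-21)*2 = -1/2*(-84) = 42)
(-3*((6 - 1*(-3)) + u))**2 = (-3*((6 - 1*(-3)) + 42))**2 = (-3*((6 + 3) + 42))**2 = (-3*(9 + 42))**2 = (-3*51)**2 = (-153)**2 = 23409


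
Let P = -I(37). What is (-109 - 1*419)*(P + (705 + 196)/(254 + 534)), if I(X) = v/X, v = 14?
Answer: -2944260/7289 ≈ -403.93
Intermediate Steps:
I(X) = 14/X
P = -14/37 ≈ -0.37838
(-109 - 1*419)*(P + (705 + 196)/(254 + 534)) = (-109 - 1*419)*(-14/37 + (705 + 196)/(254 + 534)) = (-109 - 419)*(-14/37 + 901/788) = -528*(-14/37 + 901*(1/788)) = -528*(-14/37 + 901/788) = -528*22305/29156 = -2944260/7289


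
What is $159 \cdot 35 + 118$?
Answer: $5683$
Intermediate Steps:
$159 \cdot 35 + 118 = 5565 + 118 = 5683$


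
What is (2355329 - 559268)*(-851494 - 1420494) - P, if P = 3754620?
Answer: -4080632793888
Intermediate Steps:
(2355329 - 559268)*(-851494 - 1420494) - P = (2355329 - 559268)*(-851494 - 1420494) - 1*3754620 = 1796061*(-2271988) - 3754620 = -4080629039268 - 3754620 = -4080632793888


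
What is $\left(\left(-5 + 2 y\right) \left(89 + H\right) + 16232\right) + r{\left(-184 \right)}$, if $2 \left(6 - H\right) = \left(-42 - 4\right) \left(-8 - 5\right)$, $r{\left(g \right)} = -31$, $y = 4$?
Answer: $15589$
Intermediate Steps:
$H = -293$ ($H = 6 - \frac{\left(-42 - 4\right) \left(-8 - 5\right)}{2} = 6 - \frac{\left(-46\right) \left(-13\right)}{2} = 6 - 299 = -293$)
$\left(\left(-5 + 2 y\right) \left(89 + H\right) + 16232\right) + r{\left(-184 \right)} = \left(\left(-5 + 2 \cdot 4\right) \left(89 - 293\right) + 16232\right) - 31 = \left(\left(-5 + 8\right) \left(-204\right) + 16232\right) - 31 = \left(3 \left(-204\right) + 16232\right) - 31 = \left(-612 + 16232\right) - 31 = 15620 - 31 = 15589$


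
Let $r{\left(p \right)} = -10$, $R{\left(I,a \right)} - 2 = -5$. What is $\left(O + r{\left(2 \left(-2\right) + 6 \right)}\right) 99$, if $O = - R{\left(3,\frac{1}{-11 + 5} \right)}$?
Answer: $-693$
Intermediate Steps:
$R{\left(I,a \right)} = -3$ ($R{\left(I,a \right)} = 2 - 5 = -3$)
$O = 3$ ($O = \left(-1\right) \left(-3\right) = 3$)
$\left(O + r{\left(2 \left(-2\right) + 6 \right)}\right) 99 = \left(3 - 10\right) 99 = \left(-7\right) 99 = -693$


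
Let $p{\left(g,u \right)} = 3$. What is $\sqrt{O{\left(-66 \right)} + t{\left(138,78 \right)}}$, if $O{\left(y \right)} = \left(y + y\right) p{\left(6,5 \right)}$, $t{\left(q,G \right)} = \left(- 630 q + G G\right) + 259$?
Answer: $i \sqrt{80993} \approx 284.59 i$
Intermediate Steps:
$t{\left(q,G \right)} = 259 + G^{2} - 630 q$ ($t{\left(q,G \right)} = \left(- 630 q + G^{2}\right) + 259 = \left(G^{2} - 630 q\right) + 259 = 259 + G^{2} - 630 q$)
$O{\left(y \right)} = 6 y$ ($O{\left(y \right)} = \left(y + y\right) 3 = 2 y 3 = 6 y$)
$\sqrt{O{\left(-66 \right)} + t{\left(138,78 \right)}} = \sqrt{6 \left(-66\right) + \left(259 + 78^{2} - 86940\right)} = \sqrt{-396 + \left(259 + 6084 - 86940\right)} = \sqrt{-396 - 80597} = \sqrt{-80993} = i \sqrt{80993}$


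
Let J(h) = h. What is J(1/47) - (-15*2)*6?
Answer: 8461/47 ≈ 180.02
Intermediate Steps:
J(1/47) - (-15*2)*6 = 1/47 - (-15*2)*6 = 1/47 - (-30)*6 = 1/47 - 1*(-180) = 1/47 + 180 = 8461/47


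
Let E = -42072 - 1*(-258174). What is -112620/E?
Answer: -18770/36017 ≈ -0.52114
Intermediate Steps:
E = 216102 (E = -42072 + 258174 = 216102)
-112620/E = -112620/216102 = -112620*1/216102 = -18770/36017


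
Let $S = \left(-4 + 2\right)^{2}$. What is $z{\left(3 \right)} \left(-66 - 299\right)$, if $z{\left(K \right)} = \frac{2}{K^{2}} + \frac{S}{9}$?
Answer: $- \frac{730}{3} \approx -243.33$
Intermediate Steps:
$S = 4$ ($S = \left(-2\right)^{2} = 4$)
$z{\left(K \right)} = \frac{4}{9} + \frac{2}{K^{2}}$ ($z{\left(K \right)} = \frac{2}{K^{2}} + \frac{4}{9} = \frac{4}{9} + \frac{2}{K^{2}}$)
$z{\left(3 \right)} \left(-66 - 299\right) = \left(\frac{4}{9} + \frac{2}{9}\right) \left(-66 - 299\right) = \left(\frac{4}{9} + 2 \cdot \frac{1}{9}\right) \left(-365\right) = \left(\frac{4}{9} + \frac{2}{9}\right) \left(-365\right) = \frac{2}{3} \left(-365\right) = - \frac{730}{3}$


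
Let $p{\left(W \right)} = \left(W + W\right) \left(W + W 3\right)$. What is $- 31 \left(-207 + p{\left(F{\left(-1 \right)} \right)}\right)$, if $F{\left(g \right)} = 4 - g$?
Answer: $217$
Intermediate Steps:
$p{\left(W \right)} = 8 W^{2}$ ($p{\left(W \right)} = 2 W \left(W + 3 W\right) = 2 W 4 W = 8 W^{2}$)
$- 31 \left(-207 + p{\left(F{\left(-1 \right)} \right)}\right) = - 31 \left(-207 + 8 \left(4 - -1\right)^{2}\right) = - 31 \left(-207 + 8 \left(4 + 1\right)^{2}\right) = - 31 \left(-207 + 8 \cdot 5^{2}\right) = - 31 \left(-207 + 8 \cdot 25\right) = - 31 \left(-207 + 200\right) = \left(-31\right) \left(-7\right) = 217$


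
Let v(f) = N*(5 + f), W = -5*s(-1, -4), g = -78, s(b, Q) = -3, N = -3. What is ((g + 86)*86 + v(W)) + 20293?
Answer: 20921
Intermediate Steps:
W = 15 (W = -5*(-3) = 15)
v(f) = -15 - 3*f (v(f) = -3*(5 + f) = -15 - 3*f)
((g + 86)*86 + v(W)) + 20293 = ((-78 + 86)*86 + (-15 - 3*15)) + 20293 = (8*86 + (-15 - 45)) + 20293 = (688 - 60) + 20293 = 628 + 20293 = 20921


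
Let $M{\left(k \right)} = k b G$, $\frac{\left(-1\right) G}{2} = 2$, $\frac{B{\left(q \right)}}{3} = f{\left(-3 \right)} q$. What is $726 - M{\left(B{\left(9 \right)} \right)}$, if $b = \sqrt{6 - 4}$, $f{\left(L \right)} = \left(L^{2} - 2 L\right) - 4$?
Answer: $726 + 1188 \sqrt{2} \approx 2406.1$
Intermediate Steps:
$f{\left(L \right)} = -4 + L^{2} - 2 L$
$B{\left(q \right)} = 33 q$ ($B{\left(q \right)} = 3 \left(-4 + \left(-3\right)^{2} - -6\right) q = 3 \left(-4 + 9 + 6\right) q = 3 \cdot 11 q = 33 q$)
$G = -4$ ($G = \left(-2\right) 2 = -4$)
$b = \sqrt{2} \approx 1.4142$
$M{\left(k \right)} = - 4 k \sqrt{2}$ ($M{\left(k \right)} = k \sqrt{2} \left(-4\right) = - 4 k \sqrt{2}$)
$726 - M{\left(B{\left(9 \right)} \right)} = 726 - - 4 \cdot 33 \cdot 9 \sqrt{2} = 726 - \left(-4\right) 297 \sqrt{2} = 726 - - 1188 \sqrt{2} = 726 + 1188 \sqrt{2}$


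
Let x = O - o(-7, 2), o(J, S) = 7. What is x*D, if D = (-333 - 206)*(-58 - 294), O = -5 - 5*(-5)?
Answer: 2466464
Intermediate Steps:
O = 20 (O = -5 + 25 = 20)
D = 189728 (D = -539*(-352) = 189728)
x = 13 (x = 20 - 1*7 = 20 - 7 = 13)
x*D = 13*189728 = 2466464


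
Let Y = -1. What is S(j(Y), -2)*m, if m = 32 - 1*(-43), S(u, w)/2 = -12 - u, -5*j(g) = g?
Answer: -1830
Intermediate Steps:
j(g) = -g/5
S(u, w) = -24 - 2*u (S(u, w) = 2*(-12 - u) = -24 - 2*u)
m = 75 (m = 32 + 43 = 75)
S(j(Y), -2)*m = (-24 - (-2)*(-1)/5)*75 = (-24 - 2*⅕)*75 = (-24 - ⅖)*75 = -122/5*75 = -1830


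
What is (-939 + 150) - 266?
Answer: -1055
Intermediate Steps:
(-939 + 150) - 266 = -789 - 266 = -1055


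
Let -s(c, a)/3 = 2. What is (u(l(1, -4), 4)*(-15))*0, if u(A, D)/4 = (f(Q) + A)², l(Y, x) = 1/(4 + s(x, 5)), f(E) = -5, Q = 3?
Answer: 0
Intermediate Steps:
s(c, a) = -6 (s(c, a) = -3*2 = -6)
l(Y, x) = -½ (l(Y, x) = 1/(4 - 6) = 1/(-2) = -½)
u(A, D) = 4*(-5 + A)²
(u(l(1, -4), 4)*(-15))*0 = ((4*(-5 - ½)²)*(-15))*0 = ((4*(-11/2)²)*(-15))*0 = ((4*(121/4))*(-15))*0 = (121*(-15))*0 = -1815*0 = 0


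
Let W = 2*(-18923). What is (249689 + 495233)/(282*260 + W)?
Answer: 372461/17737 ≈ 20.999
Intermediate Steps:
W = -37846
(249689 + 495233)/(282*260 + W) = (249689 + 495233)/(282*260 - 37846) = 744922/(73320 - 37846) = 744922/35474 = 744922*(1/35474) = 372461/17737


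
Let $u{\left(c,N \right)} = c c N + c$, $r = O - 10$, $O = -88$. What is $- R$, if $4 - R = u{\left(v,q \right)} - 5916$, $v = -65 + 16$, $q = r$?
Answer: $-241267$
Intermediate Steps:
$r = -98$ ($r = -88 - 10 = -98$)
$q = -98$
$v = -49$
$u{\left(c,N \right)} = c + N c^{2}$ ($u{\left(c,N \right)} = c^{2} N + c = N c^{2} + c = c + N c^{2}$)
$R = 241267$ ($R = 4 - \left(- 49 \left(1 - -4802\right) - 5916\right) = 4 - \left(- 49 \left(1 + 4802\right) - 5916\right) = 4 - \left(\left(-49\right) 4803 - 5916\right) = 4 - \left(-235347 - 5916\right) = 4 - -241263 = 4 + 241263 = 241267$)
$- R = \left(-1\right) 241267 = -241267$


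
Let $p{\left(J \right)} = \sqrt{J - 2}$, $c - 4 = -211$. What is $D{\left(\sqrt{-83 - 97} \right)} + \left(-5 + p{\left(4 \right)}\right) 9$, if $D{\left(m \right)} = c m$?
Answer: $-45 + 9 \sqrt{2} - 1242 i \sqrt{5} \approx -32.272 - 2777.2 i$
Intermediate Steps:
$c = -207$ ($c = 4 - 211 = -207$)
$D{\left(m \right)} = - 207 m$
$p{\left(J \right)} = \sqrt{-2 + J}$
$D{\left(\sqrt{-83 - 97} \right)} + \left(-5 + p{\left(4 \right)}\right) 9 = - 207 \sqrt{-83 - 97} + \left(-5 + \sqrt{-2 + 4}\right) 9 = - 207 \sqrt{-180} + \left(-5 + \sqrt{2}\right) 9 = - 207 \cdot 6 i \sqrt{5} - \left(45 - 9 \sqrt{2}\right) = - 1242 i \sqrt{5} - \left(45 - 9 \sqrt{2}\right) = -45 + 9 \sqrt{2} - 1242 i \sqrt{5}$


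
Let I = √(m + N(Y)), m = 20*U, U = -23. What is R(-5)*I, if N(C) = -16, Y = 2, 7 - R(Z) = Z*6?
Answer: 74*I*√119 ≈ 807.25*I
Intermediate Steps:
R(Z) = 7 - 6*Z (R(Z) = 7 - Z*6 = 7 - 6*Z)
m = -460 (m = 20*(-23) = -460)
I = 2*I*√119 (I = √(-460 - 16) = √(-476) = 2*I*√119 ≈ 21.817*I)
R(-5)*I = (7 - 6*(-5))*(2*I*√119) = (7 + 30)*(2*I*√119) = 37*(2*I*√119) = 74*I*√119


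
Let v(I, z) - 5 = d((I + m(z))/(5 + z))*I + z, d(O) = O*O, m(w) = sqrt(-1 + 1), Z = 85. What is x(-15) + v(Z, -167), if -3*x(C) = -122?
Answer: -2570147/26244 ≈ -97.933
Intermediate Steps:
x(C) = 122/3 (x(C) = -1/3*(-122) = 122/3)
m(w) = 0 (m(w) = sqrt(0) = 0)
d(O) = O**2
v(I, z) = 5 + z + I**3/(5 + z)**2 (v(I, z) = 5 + (((I + 0)/(5 + z))**2*I + z) = 5 + ((I/(5 + z))**2*I + z) = 5 + ((I**2/(5 + z)**2)*I + z) = 5 + (I**3/(5 + z)**2 + z) = 5 + (z + I**3/(5 + z)**2) = 5 + z + I**3/(5 + z)**2)
x(-15) + v(Z, -167) = 122/3 + (5 - 167 + 85**3/(5 - 167)**2) = 122/3 + (5 - 167 + 614125/(-162)**2) = 122/3 + (5 - 167 + 614125*(1/26244)) = 122/3 + (5 - 167 + 614125/26244) = 122/3 - 3637403/26244 = -2570147/26244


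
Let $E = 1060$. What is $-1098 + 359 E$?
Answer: $379442$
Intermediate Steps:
$-1098 + 359 E = -1098 + 359 \cdot 1060 = -1098 + 380540 = 379442$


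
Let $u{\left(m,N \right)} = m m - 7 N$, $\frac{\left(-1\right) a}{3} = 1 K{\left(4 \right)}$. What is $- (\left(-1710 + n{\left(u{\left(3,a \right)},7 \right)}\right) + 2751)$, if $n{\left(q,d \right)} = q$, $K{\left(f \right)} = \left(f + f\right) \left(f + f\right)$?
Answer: $-2394$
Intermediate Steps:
$K{\left(f \right)} = 4 f^{2}$ ($K{\left(f \right)} = 2 f 2 f = 4 f^{2}$)
$a = -192$ ($a = - 3 \cdot 1 \cdot 4 \cdot 4^{2} = - 3 \cdot 1 \cdot 4 \cdot 16 = - 3 \cdot 1 \cdot 64 = \left(-3\right) 64 = -192$)
$u{\left(m,N \right)} = m^{2} - 7 N$
$- (\left(-1710 + n{\left(u{\left(3,a \right)},7 \right)}\right) + 2751) = - (\left(-1710 + \left(3^{2} - -1344\right)\right) + 2751) = - (\left(-1710 + \left(9 + 1344\right)\right) + 2751) = - (\left(-1710 + 1353\right) + 2751) = - (-357 + 2751) = \left(-1\right) 2394 = -2394$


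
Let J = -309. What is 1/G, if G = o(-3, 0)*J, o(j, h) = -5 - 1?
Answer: 1/1854 ≈ 0.00053937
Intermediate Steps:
o(j, h) = -6
G = 1854 (G = -6*(-309) = 1854)
1/G = 1/1854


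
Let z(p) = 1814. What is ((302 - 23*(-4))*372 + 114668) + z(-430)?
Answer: 263050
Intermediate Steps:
((302 - 23*(-4))*372 + 114668) + z(-430) = ((302 - 23*(-4))*372 + 114668) + 1814 = ((302 + 92)*372 + 114668) + 1814 = (394*372 + 114668) + 1814 = (146568 + 114668) + 1814 = 261236 + 1814 = 263050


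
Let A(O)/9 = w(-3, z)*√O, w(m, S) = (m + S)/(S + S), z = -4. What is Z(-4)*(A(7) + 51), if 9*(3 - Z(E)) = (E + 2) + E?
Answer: 187 + 231*√7/8 ≈ 263.40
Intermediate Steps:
w(m, S) = (S + m)/(2*S) (w(m, S) = (S + m)/((2*S)) = (S + m)*(1/(2*S)) = (S + m)/(2*S))
Z(E) = 25/9 - 2*E/9 (Z(E) = 3 - ((E + 2) + E)/9 = 3 - ((2 + E) + E)/9 = 3 - (2 + 2*E)/9 = 3 + (-2/9 - 2*E/9) = 25/9 - 2*E/9)
A(O) = 63*√O/8 (A(O) = 9*(((½)*(-4 - 3)/(-4))*√O) = 9*(((½)*(-¼)*(-7))*√O) = 9*(7*√O/8) = 63*√O/8)
Z(-4)*(A(7) + 51) = (25/9 - 2/9*(-4))*(63*√7/8 + 51) = (25/9 + 8/9)*(51 + 63*√7/8) = 11*(51 + 63*√7/8)/3 = 187 + 231*√7/8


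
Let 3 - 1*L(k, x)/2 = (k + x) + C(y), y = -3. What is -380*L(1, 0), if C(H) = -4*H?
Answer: 7600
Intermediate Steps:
L(k, x) = -18 - 2*k - 2*x (L(k, x) = 6 - 2*((k + x) - 4*(-3)) = 6 - 2*((k + x) + 12) = 6 - 2*(12 + k + x) = 6 + (-24 - 2*k - 2*x) = -18 - 2*k - 2*x)
-380*L(1, 0) = -380*(-18 - 2*1 - 2*0) = -380*(-18 - 2 + 0) = -380*(-20) = 7600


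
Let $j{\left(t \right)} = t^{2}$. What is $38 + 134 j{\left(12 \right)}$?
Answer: $19334$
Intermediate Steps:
$38 + 134 j{\left(12 \right)} = 38 + 134 \cdot 12^{2} = 38 + 134 \cdot 144 = 38 + 19296 = 19334$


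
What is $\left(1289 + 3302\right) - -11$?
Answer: $4602$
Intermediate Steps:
$\left(1289 + 3302\right) - -11 = 4591 + \left(34 - 23\right) = 4591 + 11 = 4602$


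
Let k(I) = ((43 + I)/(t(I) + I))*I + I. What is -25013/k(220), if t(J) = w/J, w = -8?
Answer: -575299/11110 ≈ -51.782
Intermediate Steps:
t(J) = -8/J
k(I) = I + I*(43 + I)/(I - 8/I) (k(I) = ((43 + I)/(-8/I + I))*I + I = ((43 + I)/(I - 8/I))*I + I = I*(43 + I)/(I - 8/I) + I = I + I*(43 + I)/(I - 8/I))
-25013/k(220) = -25013*(-8 + 220**2)/(220*(-8 + 220*(43 + 2*220))) = -25013*(-8 + 48400)/(220*(-8 + 220*(43 + 440))) = -25013*12098/(55*(-8 + 220*483)) = -25013*12098/(55*(-8 + 106260)) = -25013/(220*(1/48392)*106252) = -25013/11110/23 = -25013*23/11110 = -575299/11110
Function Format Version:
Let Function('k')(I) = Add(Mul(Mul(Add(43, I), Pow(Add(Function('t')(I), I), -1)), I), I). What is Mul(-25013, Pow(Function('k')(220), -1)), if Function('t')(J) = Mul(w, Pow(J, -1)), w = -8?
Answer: Rational(-575299, 11110) ≈ -51.782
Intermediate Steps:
Function('t')(J) = Mul(-8, Pow(J, -1))
Function('k')(I) = Add(I, Mul(I, Pow(Add(I, Mul(-8, Pow(I, -1))), -1), Add(43, I))) (Function('k')(I) = Add(Mul(Mul(Add(43, I), Pow(Add(Mul(-8, Pow(I, -1)), I), -1)), I), I) = Add(Mul(Mul(Add(43, I), Pow(Add(I, Mul(-8, Pow(I, -1))), -1)), I), I) = Add(Mul(Mul(Pow(Add(I, Mul(-8, Pow(I, -1))), -1), Add(43, I)), I), I) = Add(Mul(I, Pow(Add(I, Mul(-8, Pow(I, -1))), -1), Add(43, I)), I) = Add(I, Mul(I, Pow(Add(I, Mul(-8, Pow(I, -1))), -1), Add(43, I))))
Mul(-25013, Pow(Function('k')(220), -1)) = Mul(-25013, Pow(Mul(220, Pow(Add(-8, Pow(220, 2)), -1), Add(-8, Mul(220, Add(43, Mul(2, 220))))), -1)) = Mul(-25013, Pow(Mul(220, Pow(Add(-8, 48400), -1), Add(-8, Mul(220, Add(43, 440)))), -1)) = Mul(-25013, Pow(Mul(220, Pow(48392, -1), Add(-8, Mul(220, 483))), -1)) = Mul(-25013, Pow(Mul(220, Rational(1, 48392), Add(-8, 106260)), -1)) = Mul(-25013, Pow(Mul(220, Rational(1, 48392), 106252), -1)) = Mul(-25013, Pow(Rational(11110, 23), -1)) = Mul(-25013, Rational(23, 11110)) = Rational(-575299, 11110)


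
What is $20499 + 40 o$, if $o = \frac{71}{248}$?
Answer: $\frac{635824}{31} \approx 20510.0$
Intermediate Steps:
$o = \frac{71}{248}$ ($o = 71 \cdot \frac{1}{248} = \frac{71}{248} \approx 0.28629$)
$20499 + 40 o = 20499 + 40 \cdot \frac{71}{248} = 20499 + \frac{355}{31} = \frac{635824}{31}$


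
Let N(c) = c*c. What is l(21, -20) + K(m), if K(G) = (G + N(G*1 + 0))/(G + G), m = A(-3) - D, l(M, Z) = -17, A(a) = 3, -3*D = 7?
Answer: -83/6 ≈ -13.833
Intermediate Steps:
D = -7/3 (D = -⅓*7 = -7/3 ≈ -2.3333)
N(c) = c²
m = 16/3 (m = 3 - 1*(-7/3) = 3 + 7/3 = 16/3 ≈ 5.3333)
K(G) = (G + G²)/(2*G) (K(G) = (G + (G*1 + 0)²)/(G + G) = (G + (G + 0)²)/((2*G)) = (G + G²)*(1/(2*G)) = (G + G²)/(2*G))
l(21, -20) + K(m) = -17 + (½ + (½)*(16/3)) = -17 + (½ + 8/3) = -17 + 19/6 = -83/6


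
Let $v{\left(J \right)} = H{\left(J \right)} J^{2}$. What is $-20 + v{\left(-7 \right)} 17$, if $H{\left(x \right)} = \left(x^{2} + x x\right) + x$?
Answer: $75783$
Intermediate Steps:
$H{\left(x \right)} = x + 2 x^{2}$ ($H{\left(x \right)} = \left(x^{2} + x^{2}\right) + x = 2 x^{2} + x = x + 2 x^{2}$)
$v{\left(J \right)} = J^{3} \left(1 + 2 J\right)$ ($v{\left(J \right)} = J \left(1 + 2 J\right) J^{2} = J^{3} \left(1 + 2 J\right)$)
$-20 + v{\left(-7 \right)} 17 = -20 + \left(-7\right)^{3} \left(1 + 2 \left(-7\right)\right) 17 = -20 + - 343 \left(1 - 14\right) 17 = -20 + \left(-343\right) \left(-13\right) 17 = -20 + 4459 \cdot 17 = -20 + 75803 = 75783$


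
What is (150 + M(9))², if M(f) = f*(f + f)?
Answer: 97344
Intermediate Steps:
M(f) = 2*f² (M(f) = f*(2*f) = 2*f²)
(150 + M(9))² = (150 + 2*9²)² = (150 + 2*81)² = (150 + 162)² = 312² = 97344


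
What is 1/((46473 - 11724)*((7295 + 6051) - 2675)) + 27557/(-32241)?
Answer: -309645965614/362278027683 ≈ -0.85472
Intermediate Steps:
1/((46473 - 11724)*((7295 + 6051) - 2675)) + 27557/(-32241) = 1/(34749*(13346 - 2675)) + 27557*(-1/32241) = (1/34749)/10671 - 27557/32241 = (1/34749)*(1/10671) - 27557/32241 = 1/370806579 - 27557/32241 = -309645965614/362278027683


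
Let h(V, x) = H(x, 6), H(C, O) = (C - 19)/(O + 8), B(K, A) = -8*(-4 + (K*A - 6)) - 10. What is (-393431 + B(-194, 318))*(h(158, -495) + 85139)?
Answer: 59675850300/7 ≈ 8.5251e+9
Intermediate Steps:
B(K, A) = 70 - 8*A*K (B(K, A) = -8*(-4 + (A*K - 6)) - 10 = -8*(-4 + (-6 + A*K)) - 10 = -8*(-10 + A*K) - 10 = (80 - 8*A*K) - 10 = 70 - 8*A*K)
H(C, O) = (-19 + C)/(8 + O)
h(V, x) = -19/14 + x/14 (h(V, x) = (-19 + x)/(8 + 6) = (-19 + x)/14 = -19/14 + x/14)
(-393431 + B(-194, 318))*(h(158, -495) + 85139) = (-393431 + (70 - 8*318*(-194)))*((-19/14 + (1/14)*(-495)) + 85139) = (-393431 + (70 + 493536))*((-19/14 - 495/14) + 85139) = (-393431 + 493606)*(-257/7 + 85139) = 100175*(595716/7) = 59675850300/7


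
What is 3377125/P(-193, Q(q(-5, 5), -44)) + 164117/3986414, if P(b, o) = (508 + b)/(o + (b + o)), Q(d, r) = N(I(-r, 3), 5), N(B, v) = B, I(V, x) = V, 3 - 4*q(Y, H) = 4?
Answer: -13462617887399/11959242 ≈ -1.1257e+6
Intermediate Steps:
q(Y, H) = -1/4 (q(Y, H) = 3/4 - 1/4*4 = 3/4 - 1 = -1/4)
Q(d, r) = -r
P(b, o) = (508 + b)/(b + 2*o)
3377125/P(-193, Q(q(-5, 5), -44)) + 164117/3986414 = 3377125/(((508 - 193)/(-193 + 2*(-1*(-44))))) + 164117/3986414 = 3377125/((315/(-193 + 2*44))) + 164117*(1/3986414) = 3377125/((315/(-193 + 88))) + 164117/3986414 = 3377125/((315/(-105))) + 164117/3986414 = 3377125/((-1/105*315)) + 164117/3986414 = 3377125/(-3) + 164117/3986414 = 3377125*(-1/3) + 164117/3986414 = -3377125/3 + 164117/3986414 = -13462617887399/11959242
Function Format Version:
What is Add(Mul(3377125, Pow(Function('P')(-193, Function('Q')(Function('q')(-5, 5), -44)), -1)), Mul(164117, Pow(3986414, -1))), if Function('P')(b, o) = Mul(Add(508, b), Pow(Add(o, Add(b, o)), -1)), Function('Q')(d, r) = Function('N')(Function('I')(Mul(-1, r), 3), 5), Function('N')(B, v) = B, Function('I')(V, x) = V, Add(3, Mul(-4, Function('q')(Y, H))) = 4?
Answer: Rational(-13462617887399, 11959242) ≈ -1.1257e+6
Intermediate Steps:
Function('q')(Y, H) = Rational(-1, 4) (Function('q')(Y, H) = Add(Rational(3, 4), Mul(Rational(-1, 4), 4)) = Add(Rational(3, 4), -1) = Rational(-1, 4))
Function('Q')(d, r) = Mul(-1, r)
Function('P')(b, o) = Mul(Pow(Add(b, Mul(2, o)), -1), Add(508, b)) (Function('P')(b, o) = Mul(Add(508, b), Pow(Add(b, Mul(2, o)), -1)) = Mul(Pow(Add(b, Mul(2, o)), -1), Add(508, b)))
Add(Mul(3377125, Pow(Function('P')(-193, Function('Q')(Function('q')(-5, 5), -44)), -1)), Mul(164117, Pow(3986414, -1))) = Add(Mul(3377125, Pow(Mul(Pow(Add(-193, Mul(2, Mul(-1, -44))), -1), Add(508, -193)), -1)), Mul(164117, Pow(3986414, -1))) = Add(Mul(3377125, Pow(Mul(Pow(Add(-193, Mul(2, 44)), -1), 315), -1)), Mul(164117, Rational(1, 3986414))) = Add(Mul(3377125, Pow(Mul(Pow(Add(-193, 88), -1), 315), -1)), Rational(164117, 3986414)) = Add(Mul(3377125, Pow(Mul(Pow(-105, -1), 315), -1)), Rational(164117, 3986414)) = Add(Mul(3377125, Pow(Mul(Rational(-1, 105), 315), -1)), Rational(164117, 3986414)) = Add(Mul(3377125, Pow(-3, -1)), Rational(164117, 3986414)) = Add(Mul(3377125, Rational(-1, 3)), Rational(164117, 3986414)) = Add(Rational(-3377125, 3), Rational(164117, 3986414)) = Rational(-13462617887399, 11959242)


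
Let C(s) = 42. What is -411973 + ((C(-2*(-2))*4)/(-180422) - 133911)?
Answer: -49244741608/90211 ≈ -5.4588e+5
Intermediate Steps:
-411973 + ((C(-2*(-2))*4)/(-180422) - 133911) = -411973 + ((42*4)/(-180422) - 133911) = -411973 + (168*(-1/180422) - 133911) = -411973 + (-84/90211 - 133911) = -411973 - 12080245305/90211 = -49244741608/90211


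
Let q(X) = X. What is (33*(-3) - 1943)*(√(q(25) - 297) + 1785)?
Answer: -3644970 - 8168*I*√17 ≈ -3.645e+6 - 33678.0*I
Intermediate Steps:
(33*(-3) - 1943)*(√(q(25) - 297) + 1785) = (33*(-3) - 1943)*(√(25 - 297) + 1785) = (-99 - 1943)*(√(-272) + 1785) = -2042*(4*I*√17 + 1785) = -2042*(1785 + 4*I*√17) = -3644970 - 8168*I*√17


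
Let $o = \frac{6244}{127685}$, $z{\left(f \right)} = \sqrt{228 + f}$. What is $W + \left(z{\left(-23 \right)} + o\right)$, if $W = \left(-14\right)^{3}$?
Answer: $- \frac{350361396}{127685} + \sqrt{205} \approx -2729.6$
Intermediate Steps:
$W = -2744$
$o = \frac{6244}{127685}$ ($o = 6244 \cdot \frac{1}{127685} = \frac{6244}{127685} \approx 0.048902$)
$W + \left(z{\left(-23 \right)} + o\right) = -2744 + \left(\sqrt{228 - 23} + \frac{6244}{127685}\right) = -2744 + \left(\sqrt{205} + \frac{6244}{127685}\right) = -2744 + \left(\frac{6244}{127685} + \sqrt{205}\right) = - \frac{350361396}{127685} + \sqrt{205}$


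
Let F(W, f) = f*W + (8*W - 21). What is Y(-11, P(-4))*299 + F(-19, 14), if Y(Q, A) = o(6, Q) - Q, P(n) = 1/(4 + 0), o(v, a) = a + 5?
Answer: 1056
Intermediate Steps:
o(v, a) = 5 + a
P(n) = 1/4
Y(Q, A) = 5 (Y(Q, A) = (5 + Q) - Q = 5)
F(W, f) = -21 + 8*W + W*f (F(W, f) = W*f + (-21 + 8*W) = -21 + 8*W + W*f)
Y(-11, P(-4))*299 + F(-19, 14) = 5*299 + (-21 + 8*(-19) - 19*14) = 1495 + (-21 - 152 - 266) = 1495 - 439 = 1056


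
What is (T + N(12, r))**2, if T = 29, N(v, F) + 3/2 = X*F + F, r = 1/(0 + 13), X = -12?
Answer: 480249/676 ≈ 710.43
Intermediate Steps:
r = 1/13 ≈ 0.076923
N(v, F) = -3/2 - 11*F (N(v, F) = -3/2 + (-12*F + F) = -3/2 - 11*F)
(T + N(12, r))**2 = (29 + (-3/2 - 11*1/13))**2 = (29 + (-3/2 - 11/13))**2 = (29 - 61/26)**2 = (693/26)**2 = 480249/676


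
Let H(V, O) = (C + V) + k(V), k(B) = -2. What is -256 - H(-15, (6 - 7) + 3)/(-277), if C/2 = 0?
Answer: -70929/277 ≈ -256.06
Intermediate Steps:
C = 0 (C = 2*0 = 0)
H(V, O) = -2 + V (H(V, O) = (0 + V) - 2 = V - 2 = -2 + V)
-256 - H(-15, (6 - 7) + 3)/(-277) = -256 - (-2 - 15)/(-277) = -256 - (-17)*(-1)/277 = -256 - 1*17/277 = -256 - 17/277 = -70929/277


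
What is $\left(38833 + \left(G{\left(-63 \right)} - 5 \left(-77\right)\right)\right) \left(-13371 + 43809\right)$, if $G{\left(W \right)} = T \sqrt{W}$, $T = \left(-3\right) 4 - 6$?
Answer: $1193717484 - 1643652 i \sqrt{7} \approx 1.1937 \cdot 10^{9} - 4.3487 \cdot 10^{6} i$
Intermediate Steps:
$T = -18$ ($T = -12 - 6 = -18$)
$G{\left(W \right)} = - 18 \sqrt{W}$
$\left(38833 + \left(G{\left(-63 \right)} - 5 \left(-77\right)\right)\right) \left(-13371 + 43809\right) = \left(38833 - \left(-385 + 54 i \sqrt{7}\right)\right) \left(-13371 + 43809\right) = \left(38833 - \left(-385 + 18 \cdot 3 i \sqrt{7}\right)\right) 30438 = \left(38833 + \left(- 54 i \sqrt{7} + 385\right)\right) 30438 = \left(38833 + \left(385 - 54 i \sqrt{7}\right)\right) 30438 = \left(39218 - 54 i \sqrt{7}\right) 30438 = 1193717484 - 1643652 i \sqrt{7}$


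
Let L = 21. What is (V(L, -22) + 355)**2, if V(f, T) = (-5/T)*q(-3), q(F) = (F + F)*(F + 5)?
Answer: 15015625/121 ≈ 1.2410e+5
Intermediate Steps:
q(F) = 2*F*(5 + F) (q(F) = (2*F)*(5 + F) = 2*F*(5 + F))
V(f, T) = 60/T (V(f, T) = (-5/T)*(2*(-3)*(5 - 3)) = (-5/T)*(2*(-3)*2) = -5/T*(-12) = 60/T)
(V(L, -22) + 355)**2 = (60/(-22) + 355)**2 = (60*(-1/22) + 355)**2 = (-30/11 + 355)**2 = (3875/11)**2 = 15015625/121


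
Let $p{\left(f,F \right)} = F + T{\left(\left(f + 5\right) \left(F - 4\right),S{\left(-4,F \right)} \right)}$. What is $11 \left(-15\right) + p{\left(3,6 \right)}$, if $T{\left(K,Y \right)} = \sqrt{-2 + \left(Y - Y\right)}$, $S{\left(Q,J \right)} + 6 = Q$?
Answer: $-159 + i \sqrt{2} \approx -159.0 + 1.4142 i$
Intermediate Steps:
$S{\left(Q,J \right)} = -6 + Q$
$T{\left(K,Y \right)} = i \sqrt{2}$ ($T{\left(K,Y \right)} = \sqrt{-2 + 0} = \sqrt{-2} = i \sqrt{2}$)
$p{\left(f,F \right)} = F + i \sqrt{2}$
$11 \left(-15\right) + p{\left(3,6 \right)} = 11 \left(-15\right) + \left(6 + i \sqrt{2}\right) = -165 + \left(6 + i \sqrt{2}\right) = -159 + i \sqrt{2}$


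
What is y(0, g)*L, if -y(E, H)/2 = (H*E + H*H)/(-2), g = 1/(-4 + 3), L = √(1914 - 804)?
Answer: √1110 ≈ 33.317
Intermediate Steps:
L = √1110 ≈ 33.317
g = -1 (g = 1/(-1) = -1)
y(E, H) = H² + E*H (y(E, H) = -2*(H*E + H*H)/(-2) = -2*(E*H + H²)*(-1)/2 = -2*(H² + E*H)*(-1)/2 = -2*(-H²/2 - E*H/2) = H² + E*H)
y(0, g)*L = (-(0 - 1))*√1110 = (-1*(-1))*√1110 = 1*√1110 = √1110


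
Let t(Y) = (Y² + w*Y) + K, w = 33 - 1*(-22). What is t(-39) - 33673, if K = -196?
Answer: -34493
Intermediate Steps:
w = 55 (w = 33 + 22 = 55)
t(Y) = -196 + Y² + 55*Y (t(Y) = (Y² + 55*Y) - 196 = -196 + Y² + 55*Y)
t(-39) - 33673 = (-196 + (-39)² + 55*(-39)) - 33673 = (-196 + 1521 - 2145) - 33673 = -820 - 33673 = -34493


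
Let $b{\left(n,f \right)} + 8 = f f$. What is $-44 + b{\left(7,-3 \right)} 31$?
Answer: $-13$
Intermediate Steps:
$b{\left(n,f \right)} = -8 + f^{2}$ ($b{\left(n,f \right)} = -8 + f f = -8 + f^{2}$)
$-44 + b{\left(7,-3 \right)} 31 = -44 + \left(-8 + \left(-3\right)^{2}\right) 31 = -44 + \left(-8 + 9\right) 31 = -44 + 1 \cdot 31 = -44 + 31 = -13$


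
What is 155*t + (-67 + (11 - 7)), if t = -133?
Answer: -20678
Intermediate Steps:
155*t + (-67 + (11 - 7)) = 155*(-133) + (-67 + (11 - 7)) = -20615 + (-67 + 4) = -20615 - 63 = -20678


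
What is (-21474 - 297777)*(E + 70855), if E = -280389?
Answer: 66893939034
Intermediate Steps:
(-21474 - 297777)*(E + 70855) = (-21474 - 297777)*(-280389 + 70855) = -319251*(-209534) = 66893939034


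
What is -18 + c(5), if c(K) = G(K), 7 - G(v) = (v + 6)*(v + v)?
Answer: -121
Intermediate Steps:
G(v) = 7 - 2*v*(6 + v) (G(v) = 7 - (v + 6)*(v + v) = 7 - (6 + v)*2*v = 7 - 2*v*(6 + v))
c(K) = 7 - 12*K - 2*K²
-18 + c(5) = -18 + (7 - 12*5 - 2*5²) = -18 + (7 - 60 - 2*25) = -18 + (7 - 60 - 50) = -18 - 103 = -121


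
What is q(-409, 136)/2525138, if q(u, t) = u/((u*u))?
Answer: -1/1032781442 ≈ -9.6826e-10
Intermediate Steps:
q(u, t) = 1/u (q(u, t) = u/(u²) = u/u² = 1/u)
q(-409, 136)/2525138 = 1/(-409*2525138) = -1/409*1/2525138 = -1/1032781442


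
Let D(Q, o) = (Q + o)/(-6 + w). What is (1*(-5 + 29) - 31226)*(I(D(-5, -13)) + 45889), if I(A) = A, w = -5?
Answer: -15750675994/11 ≈ -1.4319e+9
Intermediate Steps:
D(Q, o) = -Q/11 - o/11 (D(Q, o) = (Q + o)/(-6 - 5) = (Q + o)/(-11) = (Q + o)*(-1/11) = -Q/11 - o/11)
(1*(-5 + 29) - 31226)*(I(D(-5, -13)) + 45889) = (1*(-5 + 29) - 31226)*((-1/11*(-5) - 1/11*(-13)) + 45889) = (1*24 - 31226)*((5/11 + 13/11) + 45889) = (24 - 31226)*(18/11 + 45889) = -31202*504797/11 = -15750675994/11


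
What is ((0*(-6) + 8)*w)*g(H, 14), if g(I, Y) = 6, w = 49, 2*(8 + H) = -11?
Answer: 2352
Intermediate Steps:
H = -27/2 (H = -8 + (½)*(-11) = -8 - 11/2 = -27/2 ≈ -13.500)
((0*(-6) + 8)*w)*g(H, 14) = ((0*(-6) + 8)*49)*6 = ((0 + 8)*49)*6 = (8*49)*6 = 392*6 = 2352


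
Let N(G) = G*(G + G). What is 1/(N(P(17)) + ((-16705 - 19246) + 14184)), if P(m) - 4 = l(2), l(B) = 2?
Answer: -1/21695 ≈ -4.6094e-5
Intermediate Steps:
P(m) = 6 (P(m) = 4 + 2 = 6)
N(G) = 2*G² (N(G) = G*(2*G) = 2*G²)
1/(N(P(17)) + ((-16705 - 19246) + 14184)) = 1/(2*6² + ((-16705 - 19246) + 14184)) = 1/(2*36 + (-35951 + 14184)) = 1/(72 - 21767) = 1/(-21695) = -1/21695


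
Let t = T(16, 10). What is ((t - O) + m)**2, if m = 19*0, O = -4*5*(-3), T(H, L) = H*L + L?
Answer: 12100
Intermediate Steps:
T(H, L) = L + H*L
O = 60 (O = -20*(-3) = 60)
t = 170 (t = 10*(1 + 16) = 10*17 = 170)
m = 0
((t - O) + m)**2 = ((170 - 1*60) + 0)**2 = ((170 - 60) + 0)**2 = (110 + 0)**2 = 110**2 = 12100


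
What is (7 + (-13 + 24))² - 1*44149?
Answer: -43825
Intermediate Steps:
(7 + (-13 + 24))² - 1*44149 = (7 + 11)² - 44149 = 18² - 44149 = 324 - 44149 = -43825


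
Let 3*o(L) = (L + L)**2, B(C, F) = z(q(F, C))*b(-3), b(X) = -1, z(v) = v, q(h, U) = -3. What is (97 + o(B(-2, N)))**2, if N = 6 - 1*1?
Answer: 11881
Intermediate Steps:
N = 5 (N = 6 - 1 = 5)
B(C, F) = 3 (B(C, F) = -3*(-1) = 3)
o(L) = 4*L**2/3 (o(L) = (L + L)**2/3 = (2*L)**2/3 = (4*L**2)/3 = 4*L**2/3)
(97 + o(B(-2, N)))**2 = (97 + (4/3)*3**2)**2 = (97 + (4/3)*9)**2 = (97 + 12)**2 = 109**2 = 11881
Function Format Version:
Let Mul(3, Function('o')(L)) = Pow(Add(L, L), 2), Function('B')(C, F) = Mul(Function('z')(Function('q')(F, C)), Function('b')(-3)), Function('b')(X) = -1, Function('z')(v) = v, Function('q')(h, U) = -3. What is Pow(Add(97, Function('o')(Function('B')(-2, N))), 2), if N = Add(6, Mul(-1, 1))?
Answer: 11881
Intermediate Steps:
N = 5 (N = Add(6, -1) = 5)
Function('B')(C, F) = 3 (Function('B')(C, F) = Mul(-3, -1) = 3)
Function('o')(L) = Mul(Rational(4, 3), Pow(L, 2)) (Function('o')(L) = Mul(Rational(1, 3), Pow(Add(L, L), 2)) = Mul(Rational(1, 3), Pow(Mul(2, L), 2)) = Mul(Rational(1, 3), Mul(4, Pow(L, 2))) = Mul(Rational(4, 3), Pow(L, 2)))
Pow(Add(97, Function('o')(Function('B')(-2, N))), 2) = Pow(Add(97, Mul(Rational(4, 3), Pow(3, 2))), 2) = Pow(Add(97, Mul(Rational(4, 3), 9)), 2) = Pow(Add(97, 12), 2) = Pow(109, 2) = 11881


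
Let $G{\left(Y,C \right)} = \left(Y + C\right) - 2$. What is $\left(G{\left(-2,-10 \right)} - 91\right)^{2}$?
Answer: $11025$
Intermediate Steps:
$G{\left(Y,C \right)} = -2 + C + Y$ ($G{\left(Y,C \right)} = \left(C + Y\right) - 2 = -2 + C + Y$)
$\left(G{\left(-2,-10 \right)} - 91\right)^{2} = \left(\left(-2 - 10 - 2\right) - 91\right)^{2} = \left(-14 - 91\right)^{2} = \left(-105\right)^{2} = 11025$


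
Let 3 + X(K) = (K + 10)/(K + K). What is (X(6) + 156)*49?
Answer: 22687/3 ≈ 7562.3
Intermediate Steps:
X(K) = -3 + (10 + K)/(2*K) (X(K) = -3 + (K + 10)/(K + K) = -3 + (10 + K)/((2*K)) = -3 + (10 + K)*(1/(2*K)) = -3 + (10 + K)/(2*K))
(X(6) + 156)*49 = ((-5/2 + 5/6) + 156)*49 = ((-5/2 + 5*(⅙)) + 156)*49 = ((-5/2 + ⅚) + 156)*49 = (-5/3 + 156)*49 = (463/3)*49 = 22687/3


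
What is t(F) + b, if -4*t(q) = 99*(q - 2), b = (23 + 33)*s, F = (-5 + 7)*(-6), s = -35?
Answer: -3227/2 ≈ -1613.5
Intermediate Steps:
F = -12 (F = 2*(-6) = -12)
b = -1960 (b = (23 + 33)*(-35) = 56*(-35) = -1960)
t(q) = 99/2 - 99*q/4 (t(q) = -99*(q - 2)/4 = -99*(-2 + q)/4 = -(-198 + 99*q)/4 = 99/2 - 99*q/4)
t(F) + b = (99/2 - 99/4*(-12)) - 1960 = (99/2 + 297) - 1960 = 693/2 - 1960 = -3227/2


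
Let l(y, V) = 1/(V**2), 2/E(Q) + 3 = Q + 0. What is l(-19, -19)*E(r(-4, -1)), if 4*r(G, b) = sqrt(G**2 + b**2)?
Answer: -96/45847 - 8*sqrt(17)/45847 ≈ -0.0028134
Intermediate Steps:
r(G, b) = sqrt(G**2 + b**2)/4
E(Q) = 2/(-3 + Q) (E(Q) = 2/(-3 + (Q + 0)) = 2/(-3 + Q))
l(y, V) = V**(-2)
l(-19, -19)*E(r(-4, -1)) = (2/(-3 + sqrt((-4)**2 + (-1)**2)/4))/(-19)**2 = (2/(-3 + sqrt(16 + 1)/4))/361 = (2/(-3 + sqrt(17)/4))/361 = 2/(361*(-3 + sqrt(17)/4))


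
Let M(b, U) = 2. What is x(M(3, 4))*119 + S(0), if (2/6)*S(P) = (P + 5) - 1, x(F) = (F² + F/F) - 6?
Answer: -107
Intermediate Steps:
x(F) = -5 + F² (x(F) = (F² + 1) - 6 = (1 + F²) - 6 = -5 + F²)
S(P) = 12 + 3*P (S(P) = 3*((P + 5) - 1) = 3*((5 + P) - 1) = 3*(4 + P) = 12 + 3*P)
x(M(3, 4))*119 + S(0) = (-5 + 2²)*119 + (12 + 3*0) = (-5 + 4)*119 + (12 + 0) = -1*119 + 12 = -119 + 12 = -107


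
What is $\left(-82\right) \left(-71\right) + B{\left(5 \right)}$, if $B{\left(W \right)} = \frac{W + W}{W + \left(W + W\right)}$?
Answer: $\frac{17468}{3} \approx 5822.7$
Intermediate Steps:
$B{\left(W \right)} = \frac{2}{3}$ ($B{\left(W \right)} = \frac{2 W}{W + 2 W} = \frac{2 W}{3 W} = 2 W \frac{1}{3 W} = \frac{2}{3}$)
$\left(-82\right) \left(-71\right) + B{\left(5 \right)} = \left(-82\right) \left(-71\right) + \frac{2}{3} = 5822 + \frac{2}{3} = \frac{17468}{3}$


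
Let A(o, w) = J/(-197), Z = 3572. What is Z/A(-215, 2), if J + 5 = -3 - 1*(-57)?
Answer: -703684/49 ≈ -14361.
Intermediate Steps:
J = 49 (J = -5 + (-3 - 1*(-57)) = -5 + (-3 + 57) = -5 + 54 = 49)
A(o, w) = -49/197 (A(o, w) = 49/(-197) = 49*(-1/197) = -49/197)
Z/A(-215, 2) = 3572/(-49/197) = 3572*(-197/49) = -703684/49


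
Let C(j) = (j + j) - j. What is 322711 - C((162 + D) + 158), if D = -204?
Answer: 322595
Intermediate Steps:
C(j) = j (C(j) = 2*j - j = j)
322711 - C((162 + D) + 158) = 322711 - ((162 - 204) + 158) = 322711 - (-42 + 158) = 322711 - 1*116 = 322711 - 116 = 322595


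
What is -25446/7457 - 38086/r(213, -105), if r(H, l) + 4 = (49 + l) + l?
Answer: 279808712/1230405 ≈ 227.41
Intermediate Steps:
r(H, l) = 45 + 2*l (r(H, l) = -4 + ((49 + l) + l) = -4 + (49 + 2*l) = 45 + 2*l)
-25446/7457 - 38086/r(213, -105) = -25446/7457 - 38086/(45 + 2*(-105)) = -25446*1/7457 - 38086/(45 - 210) = -25446/7457 - 38086/(-165) = -25446/7457 - 38086*(-1/165) = -25446/7457 + 38086/165 = 279808712/1230405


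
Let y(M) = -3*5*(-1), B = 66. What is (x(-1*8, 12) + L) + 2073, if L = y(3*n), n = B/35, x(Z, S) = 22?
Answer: 2110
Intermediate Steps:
n = 66/35 ≈ 1.8857
y(M) = 15 (y(M) = -15*(-1) = 15)
L = 15
(x(-1*8, 12) + L) + 2073 = (22 + 15) + 2073 = 37 + 2073 = 2110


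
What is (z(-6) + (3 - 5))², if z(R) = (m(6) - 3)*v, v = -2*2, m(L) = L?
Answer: 196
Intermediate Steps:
v = -4
z(R) = -12 (z(R) = (6 - 3)*(-4) = 3*(-4) = -12)
(z(-6) + (3 - 5))² = (-12 + (3 - 5))² = (-12 - 2)² = (-14)² = 196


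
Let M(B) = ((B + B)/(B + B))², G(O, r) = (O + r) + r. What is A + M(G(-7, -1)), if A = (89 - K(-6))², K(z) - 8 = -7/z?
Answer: 229477/36 ≈ 6374.4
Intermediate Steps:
K(z) = 8 - 7/z
G(O, r) = O + 2*r
M(B) = 1 (M(B) = ((2*B)/((2*B)))² = ((2*B)*(1/(2*B)))² = 1² = 1)
A = 229441/36 (A = (89 - (8 - 7/(-6)))² = (89 - (8 - 7*(-⅙)))² = (89 - (8 + 7/6))² = (89 - 1*55/6)² = (89 - 55/6)² = (479/6)² = 229441/36 ≈ 6373.4)
A + M(G(-7, -1)) = 229441/36 + 1 = 229477/36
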